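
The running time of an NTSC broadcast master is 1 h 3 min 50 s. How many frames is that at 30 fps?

1 h 3 min 50 s = 3830 s.
Frames = 3830 × 30 = 114900.

114900 frames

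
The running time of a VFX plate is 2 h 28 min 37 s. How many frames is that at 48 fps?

2 h 28 min 37 s = 8917 s.
Frames = 8917 × 48 = 428016.

428016 frames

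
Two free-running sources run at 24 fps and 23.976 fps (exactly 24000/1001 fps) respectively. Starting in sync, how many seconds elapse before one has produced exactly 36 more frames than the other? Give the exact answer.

The gap grows by |24000/1001 − 24| = 24/1001 frames per second.
Time for a 36-frame gap: 36 ÷ (24/1001) = 1501.5 s.

1501.5 seconds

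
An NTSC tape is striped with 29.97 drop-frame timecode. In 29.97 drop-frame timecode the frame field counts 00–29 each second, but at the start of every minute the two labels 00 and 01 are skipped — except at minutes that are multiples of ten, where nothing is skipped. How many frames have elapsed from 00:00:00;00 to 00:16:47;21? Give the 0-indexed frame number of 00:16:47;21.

Complete 10-minute blocks: 1, each 17982 frames → 17982.
Remaining 6 whole minutes in the current block: 1800 + 5 × 1798 = 10790 frames.
Within the current minute: 47 × 30 + 21 − 2 = 1429 (labels ;00/;01 skipped at this minute). Total = 17982 + 10790 + 1429 = 30201.

30201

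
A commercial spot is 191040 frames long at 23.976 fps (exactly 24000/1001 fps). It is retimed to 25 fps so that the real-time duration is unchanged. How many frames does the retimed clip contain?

Target frames = source frames × (target rate / source rate) = 191040 × (25)/(24000/1001) = 191040 × 1001/960 = 199199.

199199 frames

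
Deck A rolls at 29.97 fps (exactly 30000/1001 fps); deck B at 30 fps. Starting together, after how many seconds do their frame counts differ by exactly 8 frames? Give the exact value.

The gap grows by |30 − 30000/1001| = 30/1001 frames per second.
Time for a 8-frame gap: 8 ÷ (30/1001) = 4004/15 s.

4004/15 seconds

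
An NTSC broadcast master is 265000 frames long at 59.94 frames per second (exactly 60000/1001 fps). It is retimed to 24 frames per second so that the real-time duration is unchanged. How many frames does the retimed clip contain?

106106 frames

Target frames = source frames × (target rate / source rate) = 265000 × (24)/(60000/1001) = 265000 × 1001/2500 = 106106.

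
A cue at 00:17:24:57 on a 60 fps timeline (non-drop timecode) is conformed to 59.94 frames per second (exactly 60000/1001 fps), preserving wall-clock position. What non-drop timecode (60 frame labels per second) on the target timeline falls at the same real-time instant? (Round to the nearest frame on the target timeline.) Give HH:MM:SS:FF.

00:17:23:54

Source frame index: (0×3600 + 17×60 + 24) × 60 + 57 = 62697.
Real time: 62697 / (60) = 20899/20 s.
Target frame: (20899/20) × (60000/1001) = 62697000/1001 ≈ 62634.366 → 62634.
At 60 labels/s: frame 62634 → 00:17:23:54.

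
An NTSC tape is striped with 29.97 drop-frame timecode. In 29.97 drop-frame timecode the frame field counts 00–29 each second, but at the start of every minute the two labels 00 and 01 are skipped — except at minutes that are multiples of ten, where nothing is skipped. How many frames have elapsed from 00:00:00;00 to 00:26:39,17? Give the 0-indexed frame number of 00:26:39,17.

As if non-drop at 30 labels/s: (0 × 3600 + 26 × 60 + 39) × 30 + 17 = 47987.
Minute boundaries passed: 26; those not divisible by 10: 26 − 2 = 24; dropped labels = 2 × 24 = 48.
Actual frame index = 47987 − 48 = 47939.

47939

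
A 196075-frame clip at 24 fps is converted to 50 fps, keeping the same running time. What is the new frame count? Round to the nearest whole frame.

408490 frames

Frames at target rate = 196075 × (50) / (24) = 4901875/12 ≈ 408489.583.
Nearest whole frame: 408490.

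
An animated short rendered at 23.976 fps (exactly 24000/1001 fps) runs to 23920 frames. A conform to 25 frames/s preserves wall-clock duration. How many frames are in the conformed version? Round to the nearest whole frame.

Frames at target rate = 23920 × (25) / (24000/1001) = 299299/12 ≈ 24941.583.
Nearest whole frame: 24942.

24942 frames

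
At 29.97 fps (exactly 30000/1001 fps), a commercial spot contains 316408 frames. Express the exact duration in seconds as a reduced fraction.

39590551/3750 seconds

Running time = 316408 ÷ (30000/1001) = 316408 × 1001/30000 = 39590551/3750 s.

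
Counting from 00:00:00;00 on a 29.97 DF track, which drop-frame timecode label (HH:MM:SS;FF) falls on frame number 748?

Ten DF minutes hold 17982 frames, so frame 748 lies in block 0 (frames 0–17981) with 748 frames into that block.
The block's first minute is 1800 frames and the rest 1798 each; 748 frames reaches minute 0, so 0 × 18 + 0 × 2 = 0 labels have been skipped so far.
Adding those back, label number 748 + 0 = 748 at 30 labels/s is 24 s + 28 f = 0 h 0 min 24 s frame 28, i.e. 00:00:24;28.

00:00:24;28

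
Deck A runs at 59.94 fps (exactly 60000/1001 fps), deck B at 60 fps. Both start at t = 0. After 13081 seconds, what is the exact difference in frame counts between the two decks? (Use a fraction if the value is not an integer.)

784860/1001 frames

A emits 60000/1001 × 13081 = 784860000/1001 frames; B emits 60 × 13081 = 784860.
Difference = 784860/1001 frames (≈ 784.0759); B is ahead of A.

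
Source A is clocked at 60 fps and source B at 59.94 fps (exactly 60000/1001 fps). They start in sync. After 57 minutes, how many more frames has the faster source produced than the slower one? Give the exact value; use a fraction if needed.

57 min = 3420 s.
A emits 60 × 3420 = 205200 frames; B emits 60000/1001 × 3420 = 205200000/1001.
Difference = 205200/1001 frames (≈ 204.9950); B is behind A.

205200/1001 frames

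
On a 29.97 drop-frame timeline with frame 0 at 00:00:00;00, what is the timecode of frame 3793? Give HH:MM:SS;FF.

00:02:06;17

Ten DF minutes hold 17982 frames, so frame 3793 lies in block 0 (frames 0–17981) with 3793 frames into that block.
The block's first minute is 1800 frames and the rest 1798 each; 3793 frames reaches minute 2, so 0 × 18 + 2 × 2 = 4 labels have been skipped so far.
Adding those back, label number 3793 + 4 = 3797 at 30 labels/s is 126 s + 17 f = 0 h 2 min 6 s frame 17, i.e. 00:02:06;17.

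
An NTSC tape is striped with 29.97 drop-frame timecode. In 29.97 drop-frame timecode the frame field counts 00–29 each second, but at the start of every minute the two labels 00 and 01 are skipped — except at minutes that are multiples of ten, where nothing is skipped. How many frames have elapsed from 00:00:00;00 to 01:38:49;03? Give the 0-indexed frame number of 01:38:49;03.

Complete 10-minute blocks: 9, each 17982 frames → 161838.
Remaining 8 whole minutes in the current block: 1800 + 7 × 1798 = 14386 frames.
Within the current minute: 49 × 30 + 3 − 2 = 1471 (labels ;00/;01 skipped at this minute). Total = 161838 + 14386 + 1471 = 177695.

177695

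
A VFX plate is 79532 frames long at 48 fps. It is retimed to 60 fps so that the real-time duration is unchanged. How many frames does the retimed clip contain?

99415 frames

Target frames = source frames × (target rate / source rate) = 79532 × (60)/(48) = 79532 × 5/4 = 99415.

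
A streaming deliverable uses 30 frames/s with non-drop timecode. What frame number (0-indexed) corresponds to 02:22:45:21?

Total seconds to the label: (2 × 3600 + 22 × 60 + 45) = 8565.
Frame index = 8565 × 30 + 21 = 256971.

256971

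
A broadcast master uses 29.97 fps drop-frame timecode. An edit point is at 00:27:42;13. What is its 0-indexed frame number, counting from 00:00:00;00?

As if non-drop at 30 labels/s: (0 × 3600 + 27 × 60 + 42) × 30 + 13 = 49873.
Minute boundaries passed: 27; those not divisible by 10: 27 − 2 = 25; dropped labels = 2 × 25 = 50.
Actual frame index = 49873 − 50 = 49823.

49823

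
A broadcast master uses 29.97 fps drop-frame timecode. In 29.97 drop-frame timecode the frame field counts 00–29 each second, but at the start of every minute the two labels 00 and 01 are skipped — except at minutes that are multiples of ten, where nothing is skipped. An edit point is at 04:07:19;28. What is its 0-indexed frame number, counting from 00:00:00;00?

444752

As if non-drop at 30 labels/s: (4 × 3600 + 7 × 60 + 19) × 30 + 28 = 445198.
Minute boundaries passed: 247; those not divisible by 10: 247 − 24 = 223; dropped labels = 2 × 223 = 446.
Actual frame index = 445198 − 446 = 444752.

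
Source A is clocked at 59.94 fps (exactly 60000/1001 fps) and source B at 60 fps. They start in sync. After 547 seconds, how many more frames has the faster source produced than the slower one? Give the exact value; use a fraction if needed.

32820/1001 frames

A emits 60000/1001 × 547 = 32820000/1001 frames; B emits 60 × 547 = 32820.
Difference = 32820/1001 frames (≈ 32.7872); B is ahead of A.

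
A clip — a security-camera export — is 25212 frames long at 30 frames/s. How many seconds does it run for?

Running time = 25212 / (30) = 840.4 s.

840.4 seconds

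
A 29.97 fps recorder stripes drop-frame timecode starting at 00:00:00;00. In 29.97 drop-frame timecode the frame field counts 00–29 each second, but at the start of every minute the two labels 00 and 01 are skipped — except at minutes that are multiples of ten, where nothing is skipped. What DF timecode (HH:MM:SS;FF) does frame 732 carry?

Each 10-minute DF block holds 10 × 60 × 30 − 9 × 2 = 17982 frames. 732 ÷ 17982 → 0 full blocks, remainder 732.
Within the partial block the first minute is 1800 frames and each further minute 1798, so 0 further minute boundaries passed. Total skipped labels = 18 × 0 + 2 × 0 = 0.
Non-drop label index = 732 + 0 = 732; at 30 labels/s that is 00:00:24:12, i.e. DF 00:00:24;12.

00:00:24;12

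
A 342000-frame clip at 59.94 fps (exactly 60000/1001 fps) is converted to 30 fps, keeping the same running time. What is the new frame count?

Target frames = source frames × (target rate / source rate) = 342000 × (30)/(60000/1001) = 342000 × 1001/2000 = 171171.

171171 frames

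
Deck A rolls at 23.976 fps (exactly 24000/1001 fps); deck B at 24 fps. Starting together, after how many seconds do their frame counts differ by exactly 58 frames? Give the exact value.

29029/12 seconds

The gap grows by |24 − 24000/1001| = 24/1001 frames per second.
Time for a 58-frame gap: 58 ÷ (24/1001) = 29029/12 s.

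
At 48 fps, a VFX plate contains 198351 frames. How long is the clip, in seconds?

Running time = 198351 / (48) = 4132.3125 s.

4132.3125 seconds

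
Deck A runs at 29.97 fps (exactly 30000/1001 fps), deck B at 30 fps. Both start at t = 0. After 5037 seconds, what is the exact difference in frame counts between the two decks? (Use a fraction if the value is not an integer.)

A emits 30000/1001 × 5037 = 151110000/1001 frames; B emits 30 × 5037 = 151110.
Difference = 151110/1001 frames (≈ 150.9590); B is ahead of A.

151110/1001 frames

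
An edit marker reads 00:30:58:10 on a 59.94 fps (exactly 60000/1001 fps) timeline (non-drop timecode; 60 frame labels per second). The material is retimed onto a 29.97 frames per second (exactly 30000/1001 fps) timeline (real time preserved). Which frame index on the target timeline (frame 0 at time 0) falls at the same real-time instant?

Source frame index: (0×3600 + 30×60 + 58) × 60 + 10 = 111490.
Real time: 111490 / (60000/1001) = 11160149/6000 s.
Target frame: (11160149/6000) × (30000/1001) = 55745.

frame 55745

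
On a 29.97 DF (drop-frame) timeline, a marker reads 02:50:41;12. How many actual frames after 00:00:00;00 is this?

Complete 10-minute blocks: 17, each 17982 frames → 305694.
Remaining 0 whole minutes in the current block: 0 frames.
Within the current minute: 41 × 30 + 12 = 1242. Total = 305694 + 0 + 1242 = 306936.

306936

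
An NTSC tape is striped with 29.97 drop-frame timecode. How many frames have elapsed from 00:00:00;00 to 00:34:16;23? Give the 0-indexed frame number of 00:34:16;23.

As if non-drop at 30 labels/s: (0 × 3600 + 34 × 60 + 16) × 30 + 23 = 61703.
Minute boundaries passed: 34; those not divisible by 10: 34 − 3 = 31; dropped labels = 2 × 31 = 62.
Actual frame index = 61703 − 62 = 61641.

61641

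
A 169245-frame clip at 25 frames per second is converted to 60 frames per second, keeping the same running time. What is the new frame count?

406188 frames

Target frames = source frames × (target rate / source rate) = 169245 × (60)/(25) = 169245 × 12/5 = 406188.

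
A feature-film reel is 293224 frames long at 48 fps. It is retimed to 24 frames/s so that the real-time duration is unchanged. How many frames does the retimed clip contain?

146612 frames

Frames at target rate = 293224 × (24) / (48) = 146612.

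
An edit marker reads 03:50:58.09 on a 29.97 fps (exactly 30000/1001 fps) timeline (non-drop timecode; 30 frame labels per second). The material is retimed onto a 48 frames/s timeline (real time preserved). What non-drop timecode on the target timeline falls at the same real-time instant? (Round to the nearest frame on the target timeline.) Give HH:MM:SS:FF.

Source frame index: (3×3600 + 50×60 + 58) × 30 + 9 = 415749.
Real time: 415749 / (30000/1001) = 138721583/10000 s.
Target frame: (138721583/10000) × (48) = 416164749/625 ≈ 665863.598 → 665864.
At 48 labels/s: frame 665864 → 03:51:12:08.

03:51:12:08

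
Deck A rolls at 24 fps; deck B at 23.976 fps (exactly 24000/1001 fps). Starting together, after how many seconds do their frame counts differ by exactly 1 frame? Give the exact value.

The gap grows by |24000/1001 − 24| = 24/1001 frames per second.
Time for a 1-frame gap: 1 ÷ (24/1001) = 1001/24 s.

1001/24 seconds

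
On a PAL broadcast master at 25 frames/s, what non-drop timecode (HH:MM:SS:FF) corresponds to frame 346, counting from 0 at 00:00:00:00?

346 ÷ 25 = 13 full seconds, remainder 21 frames.
13 s = 0 h 0 min 13 s.
Timecode: 00:00:13:21.

00:00:13:21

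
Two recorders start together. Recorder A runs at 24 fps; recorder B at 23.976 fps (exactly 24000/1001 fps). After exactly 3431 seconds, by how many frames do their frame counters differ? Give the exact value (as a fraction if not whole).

82344/1001 frames

A emits 24 × 3431 = 82344 frames; B emits 24000/1001 × 3431 = 82344000/1001.
Difference = 82344/1001 frames (≈ 82.2617); B is behind A.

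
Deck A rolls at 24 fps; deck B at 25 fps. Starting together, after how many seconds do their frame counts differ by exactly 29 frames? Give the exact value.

The gap grows by |25 − 24| = 1 frame per second.
Time for a 29-frame gap: 29 ÷ (1) = 29 s.

29 seconds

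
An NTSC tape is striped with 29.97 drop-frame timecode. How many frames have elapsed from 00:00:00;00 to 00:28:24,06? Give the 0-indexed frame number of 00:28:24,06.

Complete 10-minute blocks: 2, each 17982 frames → 35964.
Remaining 8 whole minutes in the current block: 1800 + 7 × 1798 = 14386 frames.
Within the current minute: 24 × 30 + 6 − 2 = 724 (labels ;00/;01 skipped at this minute). Total = 35964 + 14386 + 724 = 51074.

51074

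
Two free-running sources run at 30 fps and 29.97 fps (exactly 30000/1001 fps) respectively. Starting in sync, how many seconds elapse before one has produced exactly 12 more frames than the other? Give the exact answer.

The gap grows by |30000/1001 − 30| = 30/1001 frames per second.
Time for a 12-frame gap: 12 ÷ (30/1001) = 400.4 s.

400.4 seconds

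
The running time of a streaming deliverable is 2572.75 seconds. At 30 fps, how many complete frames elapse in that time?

77182 frames

Frames = 2572.75 × 30 = 154365/2 ≈ 77182.5000.
Complete frames: 77182.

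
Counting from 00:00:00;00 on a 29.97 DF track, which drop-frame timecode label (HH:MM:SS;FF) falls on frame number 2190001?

20:17:53;03

Each 10-minute DF block holds 10 × 60 × 30 − 9 × 2 = 17982 frames. 2190001 ÷ 17982 → 121 full blocks, remainder 14179.
Within the partial block the first minute is 1800 frames and each further minute 1798, so 7 further minute boundaries passed. Total skipped labels = 18 × 121 + 2 × 7 = 2192.
Non-drop label index = 2190001 + 2192 = 2192193; at 30 labels/s that is 20:17:53:03, i.e. DF 20:17:53;03.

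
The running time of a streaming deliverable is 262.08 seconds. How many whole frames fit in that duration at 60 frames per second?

15724 frames

Frames = 262.08 × 60 = 78624/5 ≈ 15724.8000.
Complete frames: 15724.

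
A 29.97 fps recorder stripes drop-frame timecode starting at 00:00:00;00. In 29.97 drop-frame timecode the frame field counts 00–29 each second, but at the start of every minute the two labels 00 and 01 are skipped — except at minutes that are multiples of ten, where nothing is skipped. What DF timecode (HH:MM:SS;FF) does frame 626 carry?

00:00:20;26

Ten DF minutes hold 17982 frames, so frame 626 lies in block 0 (frames 0–17981) with 626 frames into that block.
The block's first minute is 1800 frames and the rest 1798 each; 626 frames reaches minute 0, so 0 × 18 + 0 × 2 = 0 labels have been skipped so far.
Adding those back, label number 626 + 0 = 626 at 30 labels/s is 20 s + 26 f = 0 h 0 min 20 s frame 26, i.e. 00:00:20;26.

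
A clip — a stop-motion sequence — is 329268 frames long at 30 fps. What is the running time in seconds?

10975.6 seconds

Running time = 329268 / (30) = 10975.6 s.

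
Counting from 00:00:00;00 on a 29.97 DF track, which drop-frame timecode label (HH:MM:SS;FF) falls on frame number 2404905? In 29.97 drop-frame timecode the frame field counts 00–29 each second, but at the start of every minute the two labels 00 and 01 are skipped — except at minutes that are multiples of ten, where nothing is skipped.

Each 10-minute DF block holds 10 × 60 × 30 − 9 × 2 = 17982 frames. 2404905 ÷ 17982 → 133 full blocks, remainder 13299.
Within the partial block the first minute is 1800 frames and each further minute 1798, so 7 further minute boundaries passed. Total skipped labels = 18 × 133 + 2 × 7 = 2408.
Non-drop label index = 2404905 + 2408 = 2407313; at 30 labels/s that is 22:17:23:23, i.e. DF 22:17:23;23.

22:17:23;23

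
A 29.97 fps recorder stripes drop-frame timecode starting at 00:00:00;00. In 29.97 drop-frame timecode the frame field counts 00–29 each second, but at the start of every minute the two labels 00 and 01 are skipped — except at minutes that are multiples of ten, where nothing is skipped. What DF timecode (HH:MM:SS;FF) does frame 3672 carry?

Ten DF minutes hold 17982 frames, so frame 3672 lies in block 0 (frames 0–17981) with 3672 frames into that block.
The block's first minute is 1800 frames and the rest 1798 each; 3672 frames reaches minute 2, so 0 × 18 + 2 × 2 = 4 labels have been skipped so far.
Adding those back, label number 3672 + 4 = 3676 at 30 labels/s is 122 s + 16 f = 0 h 2 min 2 s frame 16, i.e. 00:02:02;16.

00:02:02;16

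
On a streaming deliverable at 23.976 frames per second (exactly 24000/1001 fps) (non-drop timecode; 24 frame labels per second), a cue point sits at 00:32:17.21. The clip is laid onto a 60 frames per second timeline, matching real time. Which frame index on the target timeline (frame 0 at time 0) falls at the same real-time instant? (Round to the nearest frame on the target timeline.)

frame 116389

Source frame index: (0×3600 + 32×60 + 17) × 24 + 21 = 46509.
Real time: 46509 / (24000/1001) = 15518503/8000 s.
Target frame: (15518503/8000) × (60) = 46555509/400 ≈ 116388.773 → 116389.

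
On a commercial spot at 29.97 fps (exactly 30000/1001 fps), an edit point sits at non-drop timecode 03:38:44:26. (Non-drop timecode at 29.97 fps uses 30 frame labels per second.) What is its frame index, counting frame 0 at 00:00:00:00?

frame 393746

Total seconds to the label: (3 × 3600 + 38 × 60 + 44) = 13124.
Frame index = 13124 × 30 + 26 = 393746.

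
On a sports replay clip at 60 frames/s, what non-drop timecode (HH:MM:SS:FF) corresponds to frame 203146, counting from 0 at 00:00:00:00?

00:56:25:46

203146 ÷ 60 = 3385 full seconds, remainder 46 frames.
3385 s = 0 h 56 min 25 s.
Timecode: 00:56:25:46.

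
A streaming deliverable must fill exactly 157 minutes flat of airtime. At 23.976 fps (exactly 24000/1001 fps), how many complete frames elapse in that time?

225854 frames

157 min = 9420 s.
Frames = 9420 × 24000/1001 = 226080000/1001 ≈ 225854.1459.
Complete frames: 225854.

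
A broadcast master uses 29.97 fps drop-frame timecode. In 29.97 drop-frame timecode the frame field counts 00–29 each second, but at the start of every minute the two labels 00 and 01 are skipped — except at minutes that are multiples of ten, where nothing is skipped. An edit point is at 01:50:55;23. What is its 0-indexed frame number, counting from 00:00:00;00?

As if non-drop at 30 labels/s: (1 × 3600 + 50 × 60 + 55) × 30 + 23 = 199673.
Minute boundaries passed: 110; those not divisible by 10: 110 − 11 = 99; dropped labels = 2 × 99 = 198.
Actual frame index = 199673 − 198 = 199475.

199475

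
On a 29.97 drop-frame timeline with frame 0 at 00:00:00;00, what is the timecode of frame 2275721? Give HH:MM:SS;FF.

21:05:33;09

Ten DF minutes hold 17982 frames, so frame 2275721 lies in block 126 (frames 2265732–2283713) with 9989 frames into that block.
The block's first minute is 1800 frames and the rest 1798 each; 9989 frames reaches minute 5, so 126 × 18 + 5 × 2 = 2278 labels have been skipped so far.
Adding those back, label number 2275721 + 2278 = 2277999 at 30 labels/s is 75933 s + 9 f = 21 h 5 min 33 s frame 9, i.e. 21:05:33;09.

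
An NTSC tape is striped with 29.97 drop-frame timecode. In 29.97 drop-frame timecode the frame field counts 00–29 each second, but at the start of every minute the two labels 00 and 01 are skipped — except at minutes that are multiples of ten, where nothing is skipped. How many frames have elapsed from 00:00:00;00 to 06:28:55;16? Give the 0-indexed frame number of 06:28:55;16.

As if non-drop at 30 labels/s: (6 × 3600 + 28 × 60 + 55) × 30 + 16 = 700066.
Minute boundaries passed: 388; those not divisible by 10: 388 − 38 = 350; dropped labels = 2 × 350 = 700.
Actual frame index = 700066 − 700 = 699366.

699366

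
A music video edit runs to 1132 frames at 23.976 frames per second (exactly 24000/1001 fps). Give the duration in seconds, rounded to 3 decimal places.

Running time = 1132 × 1001/24000 = 283283/6000 s ≈ 47.214 s.

47.214 seconds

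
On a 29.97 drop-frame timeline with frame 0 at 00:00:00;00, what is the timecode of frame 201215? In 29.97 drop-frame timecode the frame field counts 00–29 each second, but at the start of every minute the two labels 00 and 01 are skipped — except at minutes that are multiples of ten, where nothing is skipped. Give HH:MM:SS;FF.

01:51:53;25

Ten DF minutes hold 17982 frames, so frame 201215 lies in block 11 (frames 197802–215783) with 3413 frames into that block.
The block's first minute is 1800 frames and the rest 1798 each; 3413 frames reaches minute 1, so 11 × 18 + 1 × 2 = 200 labels have been skipped so far.
Adding those back, label number 201215 + 200 = 201415 at 30 labels/s is 6713 s + 25 f = 1 h 51 min 53 s frame 25, i.e. 01:51:53;25.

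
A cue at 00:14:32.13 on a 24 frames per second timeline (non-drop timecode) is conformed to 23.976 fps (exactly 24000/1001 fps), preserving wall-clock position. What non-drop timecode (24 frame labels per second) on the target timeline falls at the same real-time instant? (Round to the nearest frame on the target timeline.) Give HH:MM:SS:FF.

00:14:31:16

Source frame index: (0×3600 + 14×60 + 32) × 24 + 13 = 20941.
Real time: 20941 / (24) = 20941/24 s.
Target frame: (20941/24) × (24000/1001) = 20941000/1001 ≈ 20920.080 → 20920.
At 24 labels/s: frame 20920 → 00:14:31:16.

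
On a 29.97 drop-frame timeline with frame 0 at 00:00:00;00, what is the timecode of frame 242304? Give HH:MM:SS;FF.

02:14:44;26

Ten DF minutes hold 17982 frames, so frame 242304 lies in block 13 (frames 233766–251747) with 8538 frames into that block.
The block's first minute is 1800 frames and the rest 1798 each; 8538 frames reaches minute 4, so 13 × 18 + 4 × 2 = 242 labels have been skipped so far.
Adding those back, label number 242304 + 242 = 242546 at 30 labels/s is 8084 s + 26 f = 2 h 14 min 44 s frame 26, i.e. 02:14:44;26.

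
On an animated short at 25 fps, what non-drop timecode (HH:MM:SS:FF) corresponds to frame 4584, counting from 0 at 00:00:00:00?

00:03:03:09

4584 ÷ 25 = 183 full seconds, remainder 9 frames.
183 s = 0 h 3 min 3 s.
Timecode: 00:03:03:09.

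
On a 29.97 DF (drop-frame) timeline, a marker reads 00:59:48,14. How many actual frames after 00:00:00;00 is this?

Complete 10-minute blocks: 5, each 17982 frames → 89910.
Remaining 9 whole minutes in the current block: 1800 + 8 × 1798 = 16184 frames.
Within the current minute: 48 × 30 + 14 − 2 = 1452 (labels ;00/;01 skipped at this minute). Total = 89910 + 16184 + 1452 = 107546.

107546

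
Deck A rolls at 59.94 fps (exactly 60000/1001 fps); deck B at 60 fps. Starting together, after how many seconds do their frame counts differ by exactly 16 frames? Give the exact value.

The gap grows by |60 − 60000/1001| = 60/1001 frames per second.
Time for a 16-frame gap: 16 ÷ (60/1001) = 4004/15 s.

4004/15 seconds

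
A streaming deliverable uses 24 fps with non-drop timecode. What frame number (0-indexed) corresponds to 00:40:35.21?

frame 58461

Total seconds to the label: (0 × 3600 + 40 × 60 + 35) = 2435.
Frame index = 2435 × 24 + 21 = 58461.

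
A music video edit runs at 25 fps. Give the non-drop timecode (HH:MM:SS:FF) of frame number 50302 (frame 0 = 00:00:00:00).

50302 ÷ 25 = 2012 full seconds, remainder 2 frames.
2012 s = 0 h 33 min 32 s.
Timecode: 00:33:32:02.

00:33:32:02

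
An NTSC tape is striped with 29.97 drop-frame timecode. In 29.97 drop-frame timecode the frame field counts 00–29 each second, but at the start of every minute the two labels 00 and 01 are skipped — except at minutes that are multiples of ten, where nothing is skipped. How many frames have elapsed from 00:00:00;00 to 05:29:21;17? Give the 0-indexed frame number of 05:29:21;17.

592253

As if non-drop at 30 labels/s: (5 × 3600 + 29 × 60 + 21) × 30 + 17 = 592847.
Minute boundaries passed: 329; those not divisible by 10: 329 − 32 = 297; dropped labels = 2 × 297 = 594.
Actual frame index = 592847 − 594 = 592253.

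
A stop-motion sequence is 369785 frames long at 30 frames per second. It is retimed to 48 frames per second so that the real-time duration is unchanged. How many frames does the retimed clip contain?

591656 frames

Frames at target rate = 369785 × (48) / (30) = 591656.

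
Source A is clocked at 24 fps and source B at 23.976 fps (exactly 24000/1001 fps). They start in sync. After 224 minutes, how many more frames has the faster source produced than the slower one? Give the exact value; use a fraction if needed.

46080/143 frames

224 min = 13440 s.
A emits 24 × 13440 = 322560 frames; B emits 24000/1001 × 13440 = 46080000/143.
Difference = 46080/143 frames (≈ 322.2378); B is behind A.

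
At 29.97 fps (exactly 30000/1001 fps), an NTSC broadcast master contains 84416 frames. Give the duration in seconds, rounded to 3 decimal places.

2816.681 seconds

Running time = 84416 × 1001/30000 = 5281276/1875 s ≈ 2816.681 s.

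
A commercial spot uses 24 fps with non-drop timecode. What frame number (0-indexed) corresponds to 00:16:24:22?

frame 23638

Total seconds to the label: (0 × 3600 + 16 × 60 + 24) = 984.
Frame index = 984 × 24 + 22 = 23638.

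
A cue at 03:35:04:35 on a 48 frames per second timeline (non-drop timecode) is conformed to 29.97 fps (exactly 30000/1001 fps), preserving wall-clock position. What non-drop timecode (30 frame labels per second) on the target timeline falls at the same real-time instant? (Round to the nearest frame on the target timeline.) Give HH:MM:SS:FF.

Source frame index: (3×3600 + 35×60 + 4) × 48 + 35 = 619427.
Real time: 619427 / (48) = 619427/48 s.
Target frame: (619427/48) × (30000/1001) = 387141875/1001 ≈ 386755.120 → 386755.
At 30 labels/s: frame 386755 → 03:34:51:25.

03:34:51:25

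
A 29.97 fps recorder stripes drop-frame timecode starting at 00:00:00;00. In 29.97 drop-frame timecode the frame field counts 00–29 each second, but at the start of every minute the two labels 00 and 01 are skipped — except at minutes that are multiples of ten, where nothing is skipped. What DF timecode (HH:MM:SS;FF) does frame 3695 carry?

00:02:03;09

Ten DF minutes hold 17982 frames, so frame 3695 lies in block 0 (frames 0–17981) with 3695 frames into that block.
The block's first minute is 1800 frames and the rest 1798 each; 3695 frames reaches minute 2, so 0 × 18 + 2 × 2 = 4 labels have been skipped so far.
Adding those back, label number 3695 + 4 = 3699 at 30 labels/s is 123 s + 9 f = 0 h 2 min 3 s frame 9, i.e. 00:02:03;09.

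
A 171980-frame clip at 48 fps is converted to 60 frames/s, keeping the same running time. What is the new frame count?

Target frames = source frames × (target rate / source rate) = 171980 × (60)/(48) = 171980 × 5/4 = 214975.

214975 frames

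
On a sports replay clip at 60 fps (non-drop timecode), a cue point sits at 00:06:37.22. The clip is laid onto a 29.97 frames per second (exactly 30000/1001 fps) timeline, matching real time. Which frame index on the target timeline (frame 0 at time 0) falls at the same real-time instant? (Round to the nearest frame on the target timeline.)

Source frame index: (0×3600 + 6×60 + 37) × 60 + 22 = 23842.
Real time: 23842 / (60) = 11921/30 s.
Target frame: (11921/30) × (30000/1001) = 131000/11 ≈ 11909.091 → 11909.

frame 11909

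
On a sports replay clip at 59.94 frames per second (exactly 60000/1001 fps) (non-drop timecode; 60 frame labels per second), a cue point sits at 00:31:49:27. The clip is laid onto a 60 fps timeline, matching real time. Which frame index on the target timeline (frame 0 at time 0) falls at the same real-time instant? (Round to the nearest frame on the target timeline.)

frame 114682

Source frame index: (0×3600 + 31×60 + 49) × 60 + 27 = 114567.
Real time: 114567 / (60000/1001) = 38227189/20000 s.
Target frame: (38227189/20000) × (60) = 114681567/1000 ≈ 114681.567 → 114682.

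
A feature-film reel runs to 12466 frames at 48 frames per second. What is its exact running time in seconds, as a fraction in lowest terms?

6233/24 seconds

Running time = 12466 ÷ (48) = 12466 × 1/48 = 6233/24 s.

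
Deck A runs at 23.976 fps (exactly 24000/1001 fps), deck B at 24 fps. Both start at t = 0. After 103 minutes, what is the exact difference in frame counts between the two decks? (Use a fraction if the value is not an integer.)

103 min = 6180 s.
A emits 24000/1001 × 6180 = 148320000/1001 frames; B emits 24 × 6180 = 148320.
Difference = 148320/1001 frames (≈ 148.1718); B is ahead of A.

148320/1001 frames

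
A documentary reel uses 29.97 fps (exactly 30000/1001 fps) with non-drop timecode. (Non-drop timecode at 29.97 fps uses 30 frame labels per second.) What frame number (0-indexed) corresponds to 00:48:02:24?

Total seconds to the label: (0 × 3600 + 48 × 60 + 2) = 2882.
Frame index = 2882 × 30 + 24 = 86484.

86484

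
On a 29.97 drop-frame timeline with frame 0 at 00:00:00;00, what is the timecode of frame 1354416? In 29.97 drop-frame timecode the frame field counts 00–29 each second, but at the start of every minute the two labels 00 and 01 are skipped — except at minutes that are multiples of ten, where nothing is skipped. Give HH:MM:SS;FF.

Ten DF minutes hold 17982 frames, so frame 1354416 lies in block 75 (frames 1348650–1366631) with 5766 frames into that block.
The block's first minute is 1800 frames and the rest 1798 each; 5766 frames reaches minute 3, so 75 × 18 + 3 × 2 = 1356 labels have been skipped so far.
Adding those back, label number 1354416 + 1356 = 1355772 at 30 labels/s is 45192 s + 12 f = 12 h 33 min 12 s frame 12, i.e. 12:33:12;12.

12:33:12;12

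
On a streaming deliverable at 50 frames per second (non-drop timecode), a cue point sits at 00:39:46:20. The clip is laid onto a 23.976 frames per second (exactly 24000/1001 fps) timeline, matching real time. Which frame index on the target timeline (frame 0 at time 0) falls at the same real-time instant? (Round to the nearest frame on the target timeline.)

frame 57216

Source frame index: (0×3600 + 39×60 + 46) × 50 + 20 = 119320.
Real time: 119320 / (50) = 11932/5 s.
Target frame: (11932/5) × (24000/1001) = 57273600/1001 ≈ 57216.384 → 57216.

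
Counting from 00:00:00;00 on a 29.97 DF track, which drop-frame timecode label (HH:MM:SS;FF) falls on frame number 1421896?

Ten DF minutes hold 17982 frames, so frame 1421896 lies in block 79 (frames 1420578–1438559) with 1318 frames into that block.
The block's first minute is 1800 frames and the rest 1798 each; 1318 frames reaches minute 0, so 79 × 18 + 0 × 2 = 1422 labels have been skipped so far.
Adding those back, label number 1421896 + 1422 = 1423318 at 30 labels/s is 47443 s + 28 f = 13 h 10 min 43 s frame 28, i.e. 13:10:43;28.

13:10:43;28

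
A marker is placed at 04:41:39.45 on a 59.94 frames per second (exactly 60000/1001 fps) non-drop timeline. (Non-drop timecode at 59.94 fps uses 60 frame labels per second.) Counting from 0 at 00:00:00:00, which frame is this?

1013985

Total seconds to the label: (4 × 3600 + 41 × 60 + 39) = 16899.
Frame index = 16899 × 60 + 45 = 1013985.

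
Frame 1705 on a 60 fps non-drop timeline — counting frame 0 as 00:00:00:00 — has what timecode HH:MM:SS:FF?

1705 ÷ 60 = 28 full seconds, remainder 25 frames.
28 s = 0 h 0 min 28 s.
Timecode: 00:00:28:25.

00:00:28:25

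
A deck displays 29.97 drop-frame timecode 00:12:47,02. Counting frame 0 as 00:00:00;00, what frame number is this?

22990

As if non-drop at 30 labels/s: (0 × 3600 + 12 × 60 + 47) × 30 + 2 = 23012.
Minute boundaries passed: 12; those not divisible by 10: 12 − 1 = 11; dropped labels = 2 × 11 = 22.
Actual frame index = 23012 − 22 = 22990.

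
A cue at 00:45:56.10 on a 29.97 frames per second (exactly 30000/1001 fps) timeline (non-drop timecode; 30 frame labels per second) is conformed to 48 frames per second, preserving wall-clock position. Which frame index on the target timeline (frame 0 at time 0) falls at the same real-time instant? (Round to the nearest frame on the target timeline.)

Source frame index: (0×3600 + 45×60 + 56) × 30 + 10 = 82690.
Real time: 82690 / (30000/1001) = 8277269/3000 s.
Target frame: (8277269/3000) × (48) = 16554538/125 ≈ 132436.304 → 132436.

frame 132436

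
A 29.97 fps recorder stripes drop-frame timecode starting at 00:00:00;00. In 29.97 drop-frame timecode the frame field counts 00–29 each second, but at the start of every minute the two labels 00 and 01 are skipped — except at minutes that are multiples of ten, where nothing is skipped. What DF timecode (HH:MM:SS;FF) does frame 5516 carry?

00:03:04;02

Each 10-minute DF block holds 10 × 60 × 30 − 9 × 2 = 17982 frames. 5516 ÷ 17982 → 0 full blocks, remainder 5516.
Within the partial block the first minute is 1800 frames and each further minute 1798, so 3 further minute boundaries passed. Total skipped labels = 18 × 0 + 2 × 3 = 6.
Non-drop label index = 5516 + 6 = 5522; at 30 labels/s that is 00:03:04:02, i.e. DF 00:03:04;02.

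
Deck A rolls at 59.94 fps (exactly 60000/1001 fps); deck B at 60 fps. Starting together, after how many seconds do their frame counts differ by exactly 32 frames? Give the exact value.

8008/15 seconds

The gap grows by |60 − 60000/1001| = 60/1001 frames per second.
Time for a 32-frame gap: 32 ÷ (60/1001) = 8008/15 s.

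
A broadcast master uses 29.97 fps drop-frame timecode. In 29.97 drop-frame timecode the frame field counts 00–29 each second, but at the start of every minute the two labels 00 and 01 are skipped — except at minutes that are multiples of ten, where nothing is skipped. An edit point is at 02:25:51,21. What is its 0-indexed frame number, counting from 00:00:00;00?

262289

As if non-drop at 30 labels/s: (2 × 3600 + 25 × 60 + 51) × 30 + 21 = 262551.
Minute boundaries passed: 145; those not divisible by 10: 145 − 14 = 131; dropped labels = 2 × 131 = 262.
Actual frame index = 262551 − 262 = 262289.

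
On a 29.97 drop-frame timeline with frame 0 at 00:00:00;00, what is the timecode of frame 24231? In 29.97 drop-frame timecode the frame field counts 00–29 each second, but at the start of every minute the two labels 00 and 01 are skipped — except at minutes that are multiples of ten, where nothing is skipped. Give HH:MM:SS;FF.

Each 10-minute DF block holds 10 × 60 × 30 − 9 × 2 = 17982 frames. 24231 ÷ 17982 → 1 full block, remainder 6249.
Within the partial block the first minute is 1800 frames and each further minute 1798, so 3 further minute boundaries passed. Total skipped labels = 18 × 1 + 2 × 3 = 24.
Non-drop label index = 24231 + 24 = 24255; at 30 labels/s that is 00:13:28:15, i.e. DF 00:13:28;15.

00:13:28;15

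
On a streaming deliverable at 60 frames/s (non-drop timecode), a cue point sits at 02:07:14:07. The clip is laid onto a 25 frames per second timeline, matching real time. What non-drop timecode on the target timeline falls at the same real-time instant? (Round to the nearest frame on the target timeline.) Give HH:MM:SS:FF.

Source frame index: (2×3600 + 7×60 + 14) × 60 + 7 = 458047.
Real time: 458047 / (60) = 458047/60 s.
Target frame: (458047/60) × (25) = 2290235/12 ≈ 190852.917 → 190853.
At 25 labels/s: frame 190853 → 02:07:14:03.

02:07:14:03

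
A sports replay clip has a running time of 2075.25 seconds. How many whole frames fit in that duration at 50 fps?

103762 frames

Frames = 2075.25 × 50 = 207525/2 ≈ 103762.5000.
Complete frames: 103762.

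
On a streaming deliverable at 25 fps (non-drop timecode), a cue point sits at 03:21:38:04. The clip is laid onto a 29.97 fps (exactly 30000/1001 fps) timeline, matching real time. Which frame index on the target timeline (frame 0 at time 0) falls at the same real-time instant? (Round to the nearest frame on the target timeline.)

Source frame index: (3×3600 + 21×60 + 38) × 25 + 4 = 302454.
Real time: 302454 / (25) = 302454/25 s.
Target frame: (302454/25) × (30000/1001) = 362944800/1001 ≈ 362582.218 → 362582.

frame 362582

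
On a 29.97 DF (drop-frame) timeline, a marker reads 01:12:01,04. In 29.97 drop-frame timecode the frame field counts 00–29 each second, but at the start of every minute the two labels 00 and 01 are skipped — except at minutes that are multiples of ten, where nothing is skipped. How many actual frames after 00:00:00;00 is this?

As if non-drop at 30 labels/s: (1 × 3600 + 12 × 60 + 1) × 30 + 4 = 129634.
Minute boundaries passed: 72; those not divisible by 10: 72 − 7 = 65; dropped labels = 2 × 65 = 130.
Actual frame index = 129634 − 130 = 129504.

129504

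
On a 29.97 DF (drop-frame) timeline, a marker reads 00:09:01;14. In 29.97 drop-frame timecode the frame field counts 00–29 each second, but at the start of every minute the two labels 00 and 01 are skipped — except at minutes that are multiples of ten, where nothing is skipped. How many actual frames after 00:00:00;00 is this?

As if non-drop at 30 labels/s: (0 × 3600 + 9 × 60 + 1) × 30 + 14 = 16244.
Minute boundaries passed: 9; those not divisible by 10: 9 − 0 = 9; dropped labels = 2 × 9 = 18.
Actual frame index = 16244 − 18 = 16226.

16226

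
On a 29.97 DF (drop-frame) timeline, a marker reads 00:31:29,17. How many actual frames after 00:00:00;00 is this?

56631

As if non-drop at 30 labels/s: (0 × 3600 + 31 × 60 + 29) × 30 + 17 = 56687.
Minute boundaries passed: 31; those not divisible by 10: 31 − 3 = 28; dropped labels = 2 × 28 = 56.
Actual frame index = 56687 − 56 = 56631.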